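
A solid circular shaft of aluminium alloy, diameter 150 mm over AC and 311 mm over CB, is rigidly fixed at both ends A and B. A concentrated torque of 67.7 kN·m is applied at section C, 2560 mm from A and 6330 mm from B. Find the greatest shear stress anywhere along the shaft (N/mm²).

12.1 N/mm²

Compatibility: T_A·a/J_AC = T_B·b/J_CB with T_A + T_B = T₀.
J_AC = 4.97×10^-5 m⁴, J_CB = 9.18×10^-4 m⁴, so T_A = T₀·(J_AC/a)/((J_AC/a)+(J_CB/b)) = 7990 N·m, T_B = 59710 N·m.
τ in each portion: τ_AC = 1.21×10^7 Pa, τ_CB = 1.01×10^7 Pa; maximum is in AC.
τ_max = T_AC·r/J = 7990·0.0750/4.97×10^-5 = 1.206×10^7 Pa.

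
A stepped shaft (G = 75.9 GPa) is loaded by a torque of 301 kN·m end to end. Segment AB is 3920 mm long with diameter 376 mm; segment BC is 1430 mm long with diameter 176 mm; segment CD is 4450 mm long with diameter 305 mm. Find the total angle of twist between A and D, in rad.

J_AB = π(0.376)⁴/32 = 1.96×10^-3 m⁴; J_BC = π(0.176)⁴/32 = 9.42×10^-5 m⁴; J_CD = π(0.305)⁴/32 = 8.50×10^-4 m⁴.
θ = (T/G)·Σ L_i/J_i = (301000/75.9×10⁹)·(3.92/1.96×10^-3 + 1.43/9.42×10^-5 + 4.45/8.50×10^-4) = 0.08890 rad.

0.0889 rad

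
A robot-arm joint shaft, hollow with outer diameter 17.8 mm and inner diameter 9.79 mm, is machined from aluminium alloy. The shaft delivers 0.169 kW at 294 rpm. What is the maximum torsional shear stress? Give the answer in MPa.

5.46 MPa

ω = 2π·294/60 = 30.79 rad/s, so T = P/ω = 0.169×10³ / 30.79 = 5.489 N·m.
J = π(d_o⁴ − d_i⁴)/32 = π(0.0178⁴ − 0.00979⁴)/32 = 8.954×10^-9 m⁴.
τ_max = T·r/J = 5.489 × 0.00890 / 8.954×10^-9 = 5.456×10^6 Pa.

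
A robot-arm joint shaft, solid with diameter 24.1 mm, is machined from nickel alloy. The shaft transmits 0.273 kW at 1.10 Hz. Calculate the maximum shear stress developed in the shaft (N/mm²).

14.4 N/mm²

ω = 2π·1.10 = 6.912 rad/s, so T = P/ω = 0.273×10³ / 6.912 = 39.50 N·m.
J = πd⁴/32 = π(0.0241)⁴/32 = 3.312×10^-8 m⁴.
τ_max = T·r/J = 39.50 × 0.0120 / 3.312×10^-8 = 1.437×10^7 Pa.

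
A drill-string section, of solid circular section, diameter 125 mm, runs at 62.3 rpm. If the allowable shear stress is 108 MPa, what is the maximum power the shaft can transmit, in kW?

J = πd⁴/32 = π(0.125)⁴/32 = 2.397×10^-5 m⁴.
T_max = τ_allow·J/r = 1.08×10^8 × 2.397×10^-5 / 0.0625 = 41420 N·m.
ω = 2π·62.3/60 = 6.524 rad/s, so P_max = T_max·ω = 2.702×10^5 W.

270 kW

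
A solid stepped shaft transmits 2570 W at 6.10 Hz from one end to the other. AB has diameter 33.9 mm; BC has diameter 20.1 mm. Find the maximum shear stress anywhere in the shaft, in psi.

ω = 2π·6.10 = 38.33 rad/s, so T = P/ω = 2570 / 38.33 = 67.05 N·m.
Under the same torque, τ_max = 16T/(πd³) is largest where d is smallest — segment BC (d = 20.1 mm).
τ_max = 16·67.05/(π·(0.0201)³) = 4.205×10^7 Pa.

6100 psi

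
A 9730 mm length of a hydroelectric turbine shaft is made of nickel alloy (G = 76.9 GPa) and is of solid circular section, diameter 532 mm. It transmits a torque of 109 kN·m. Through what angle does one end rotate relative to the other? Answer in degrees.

0.100°

J = πd⁴/32 = π(0.532)⁴/32 = 7.864×10^-3 m⁴.
θ = T·L/(G·J) = 109000 × 9.73 / (76.9×10⁹ × 7.864×10^-3) = 1.754×10^-3 rad.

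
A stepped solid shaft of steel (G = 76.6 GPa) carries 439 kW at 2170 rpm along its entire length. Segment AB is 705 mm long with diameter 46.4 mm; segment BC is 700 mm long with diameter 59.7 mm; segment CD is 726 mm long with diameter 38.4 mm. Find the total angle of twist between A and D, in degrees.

ω = 2π·2170/60 = 227.2 rad/s, so T = P/ω = 439×10³ / 227.2 = 1932 N·m.
J_AB = π(0.0464)⁴/32 = 4.55×10^-7 m⁴; J_BC = π(0.0597)⁴/32 = 1.25×10^-6 m⁴; J_CD = π(0.0384)⁴/32 = 2.13×10^-7 m⁴.
θ = (T/G)·Σ L_i/J_i = (1932/76.6×10⁹)·(0.705/4.55×10^-7 + 0.700/1.25×10^-6 + 0.726/2.13×10^-7) = 0.1390 rad.

7.96°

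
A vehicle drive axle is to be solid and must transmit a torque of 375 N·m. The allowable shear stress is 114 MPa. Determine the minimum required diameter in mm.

For a solid shaft τ_max = 16T/(πd³), so d = (16T/(π τ_allow))^(1/3) = (16·375.0/(π·1.14×10^8))^(1/3) = 0.02559 m.

25.6 mm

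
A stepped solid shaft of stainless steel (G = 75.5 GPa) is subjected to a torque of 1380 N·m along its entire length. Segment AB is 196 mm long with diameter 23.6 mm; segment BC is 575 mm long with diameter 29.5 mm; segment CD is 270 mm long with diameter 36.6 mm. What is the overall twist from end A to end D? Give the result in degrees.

16.4°

J_AB = π(0.0236)⁴/32 = 3.05×10^-8 m⁴; J_BC = π(0.0295)⁴/32 = 7.44×10^-8 m⁴; J_CD = π(0.0366)⁴/32 = 1.76×10^-7 m⁴.
θ = (T/G)·Σ L_i/J_i = (1380/75.5×10⁹)·(0.196/3.05×10^-8 + 0.575/7.44×10^-8 + 0.270/1.76×10^-7) = 0.2870 rad.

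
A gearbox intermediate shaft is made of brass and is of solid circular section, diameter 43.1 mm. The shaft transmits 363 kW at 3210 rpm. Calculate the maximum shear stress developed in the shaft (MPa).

ω = 2π·3210/60 = 336.2 rad/s, so T = P/ω = 363×10³ / 336.2 = 1080 N·m.
J = πd⁴/32 = π(0.0431)⁴/32 = 3.388×10^-7 m⁴.
τ_max = T·r/J = 1080 × 0.0215 / 3.388×10^-7 = 6.869×10^7 Pa.

68.7 MPa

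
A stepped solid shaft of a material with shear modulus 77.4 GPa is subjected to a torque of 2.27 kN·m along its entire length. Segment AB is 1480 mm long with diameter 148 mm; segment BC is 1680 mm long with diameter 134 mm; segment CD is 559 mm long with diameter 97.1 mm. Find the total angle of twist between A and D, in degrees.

0.250°

J_AB = π(0.148)⁴/32 = 4.71×10^-5 m⁴; J_BC = π(0.134)⁴/32 = 3.17×10^-5 m⁴; J_CD = π(0.0971)⁴/32 = 8.73×10^-6 m⁴.
θ = (T/G)·Σ L_i/J_i = (2270/77.4×10⁹)·(1.48/4.71×10^-5 + 1.68/3.17×10^-5 + 0.559/8.73×10^-6) = 4.357×10^-3 rad.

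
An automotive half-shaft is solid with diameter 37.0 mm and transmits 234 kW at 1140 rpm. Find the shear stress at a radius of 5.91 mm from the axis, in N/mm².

ω = 2π·1140/60 = 119.4 rad/s, so T = P/ω = 234×10³ / 119.4 = 1960 N·m.
J = πd⁴/32 = π(0.0370)⁴/32 = 1.840×10^-7 m⁴.
Shear stress varies linearly with radius: τ = T·r/J = 1960 × 0.00591 / 1.840×10^-7 = 6.296×10^7 Pa.

63.0 N/mm²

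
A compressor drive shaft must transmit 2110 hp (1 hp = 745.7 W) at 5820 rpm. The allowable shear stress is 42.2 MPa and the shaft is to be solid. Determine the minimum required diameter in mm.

67.8 mm

ω = 2π·5820/60 = 609.5 rad/s, so T = P/ω = 2110×745.7 / 609.5 = 2582 N·m.
For a solid shaft τ_max = 16T/(πd³), so d = (16T/(π τ_allow))^(1/3) = (16·2582/(π·4.22×10^7))^(1/3) = 0.06779 m.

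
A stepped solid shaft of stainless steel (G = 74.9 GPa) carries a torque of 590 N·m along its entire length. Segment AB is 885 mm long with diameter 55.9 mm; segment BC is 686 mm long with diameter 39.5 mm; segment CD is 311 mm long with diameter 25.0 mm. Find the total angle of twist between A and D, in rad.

J_AB = π(0.0559)⁴/32 = 9.59×10^-7 m⁴; J_BC = π(0.0395)⁴/32 = 2.39×10^-7 m⁴; J_CD = π(0.0250)⁴/32 = 3.83×10^-8 m⁴.
θ = (T/G)·Σ L_i/J_i = (590.0/74.9×10⁹)·(0.885/9.59×10^-7 + 0.686/2.39×10^-7 + 0.311/3.83×10^-8) = 0.09376 rad.

0.0938 rad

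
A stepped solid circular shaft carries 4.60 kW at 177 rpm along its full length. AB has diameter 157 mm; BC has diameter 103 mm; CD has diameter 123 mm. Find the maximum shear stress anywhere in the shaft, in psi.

ω = 2π·177/60 = 18.54 rad/s, so T = P/ω = 4.60×10³ / 18.54 = 248.2 N·m.
Under the same torque, τ_max = 16T/(πd³) is largest where d is smallest — segment BC (d = 103 mm).
τ_max = 16·248.2/(π·(0.103)³) = 1.157×10^6 Pa.

168 psi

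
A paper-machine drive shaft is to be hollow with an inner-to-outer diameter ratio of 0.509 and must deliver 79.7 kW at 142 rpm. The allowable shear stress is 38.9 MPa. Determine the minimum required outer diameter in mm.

90.9 mm

ω = 2π·142/60 = 14.87 rad/s, so T = P/ω = 79.7×10³ / 14.87 = 5360 N·m.
For a hollow shaft with d_i/d_o = 0.509: τ_max = 16T/(π d_o³ (1−k⁴)), so d_o = [16T/(π τ_allow (1−k⁴))]^(1/3) = [16·5360/(π·3.89×10^7·0.9329)]^(1/3) = 0.09095 m.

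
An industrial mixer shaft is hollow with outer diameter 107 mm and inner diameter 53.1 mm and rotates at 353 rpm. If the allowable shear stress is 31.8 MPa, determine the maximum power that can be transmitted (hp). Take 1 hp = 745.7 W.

J = π(d_o⁴ − d_i⁴)/32 = π(0.107⁴ − 0.0531⁴)/32 = 1.209×10^-5 m⁴.
T_max = τ_allow·J/r = 3.18×10^7 × 1.209×10^-5 / 0.0535 = 7185 N·m.
ω = 2π·353/60 = 36.97 rad/s, so P_max = T_max·ω = 2.656×10^5 W.

356 hp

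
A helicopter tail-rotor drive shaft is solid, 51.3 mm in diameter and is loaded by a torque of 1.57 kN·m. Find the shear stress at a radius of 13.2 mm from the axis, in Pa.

3.05e7 Pa

J = πd⁴/32 = π(0.0513)⁴/32 = 6.799×10^-7 m⁴.
Shear stress varies linearly with radius: τ = T·r/J = 1570 × 0.0132 / 6.799×10^-7 = 3.048×10^7 Pa.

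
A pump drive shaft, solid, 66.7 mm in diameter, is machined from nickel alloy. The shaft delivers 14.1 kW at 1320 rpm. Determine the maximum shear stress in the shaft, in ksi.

0.254 ksi

ω = 2π·1320/60 = 138.2 rad/s, so T = P/ω = 14.1×10³ / 138.2 = 102.0 N·m.
J = πd⁴/32 = π(0.0667)⁴/32 = 1.943×10^-6 m⁴.
τ_max = T·r/J = 102.0 × 0.0334 / 1.943×10^-6 = 1.751×10^6 Pa.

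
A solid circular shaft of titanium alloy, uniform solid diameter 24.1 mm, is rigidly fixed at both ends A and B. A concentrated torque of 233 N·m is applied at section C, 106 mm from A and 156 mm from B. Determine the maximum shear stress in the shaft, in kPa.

With uniform GJ and both ends fixed, compatibility θ_AC = θ_CB gives T_A·a = T_B·b, together with T_A + T_B = T₀.
T_A = T₀·b/(a+b) = 233.0·156/262.0 = 138.7 N·m; T_B = 94.27 N·m.
τ in each portion: τ_AC = 5.05×10^7 Pa, τ_CB = 3.43×10^7 Pa; maximum is in AC.
τ_max = T_AC·r/J = 138.7·0.0120/3.31×10^-8 = 5.048×10^7 Pa.

50500 kPa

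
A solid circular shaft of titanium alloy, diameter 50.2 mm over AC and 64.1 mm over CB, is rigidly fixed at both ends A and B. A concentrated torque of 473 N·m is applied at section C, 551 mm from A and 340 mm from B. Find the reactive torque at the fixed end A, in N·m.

Compatibility: T_A·a/J_AC = T_B·b/J_CB with T_A + T_B = T₀.
J_AC = 6.23×10^-7 m⁴, J_CB = 1.66×10^-6 m⁴, so T_A = T₀·(J_AC/a)/((J_AC/a)+(J_CB/b)) = 89.11 N·m, T_B = 383.9 N·m.

89.1 N·m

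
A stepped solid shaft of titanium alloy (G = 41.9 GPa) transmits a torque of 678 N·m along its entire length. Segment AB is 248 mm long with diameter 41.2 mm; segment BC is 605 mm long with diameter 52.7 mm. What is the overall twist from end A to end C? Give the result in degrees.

1.55°

J_AB = π(0.0412)⁴/32 = 2.83×10^-7 m⁴; J_BC = π(0.0527)⁴/32 = 7.57×10^-7 m⁴.
θ = (T/G)·Σ L_i/J_i = (678.0/41.9×10⁹)·(0.248/2.83×10^-7 + 0.605/7.57×10^-7) = 0.02711 rad.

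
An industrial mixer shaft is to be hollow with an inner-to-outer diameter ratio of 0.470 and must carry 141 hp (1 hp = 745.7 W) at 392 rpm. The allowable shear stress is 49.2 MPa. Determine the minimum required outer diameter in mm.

ω = 2π·392/60 = 41.05 rad/s, so T = P/ω = 141×745.7 / 41.05 = 2561 N·m.
For a hollow shaft with d_i/d_o = 0.470: τ_max = 16T/(π d_o³ (1−k⁴)), so d_o = [16T/(π τ_allow (1−k⁴))]^(1/3) = [16·2561/(π·4.92×10^7·0.9512)]^(1/3) = 0.06532 m.

65.3 mm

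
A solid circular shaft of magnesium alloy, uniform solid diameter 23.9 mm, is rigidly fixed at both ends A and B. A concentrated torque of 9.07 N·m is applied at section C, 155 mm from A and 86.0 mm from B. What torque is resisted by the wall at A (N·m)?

With uniform GJ and both ends fixed, compatibility θ_AC = θ_CB gives T_A·a = T_B·b, together with T_A + T_B = T₀.
T_A = T₀·b/(a+b) = 9.070·86.0/241.0 = 3.237 N·m; T_B = 5.833 N·m.

3.24 N·m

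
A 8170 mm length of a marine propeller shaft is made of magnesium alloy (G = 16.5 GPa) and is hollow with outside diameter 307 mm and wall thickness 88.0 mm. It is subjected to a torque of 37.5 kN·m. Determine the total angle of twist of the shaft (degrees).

1.26°

J = π(d_o⁴ − d_i⁴)/32 = π(0.307⁴ − 0.131⁴)/32 = 8.432×10^-4 m⁴.
θ = T·L/(G·J) = 37500 × 8.17 / (16.5×10⁹ × 8.432×10^-4) = 0.02202 rad.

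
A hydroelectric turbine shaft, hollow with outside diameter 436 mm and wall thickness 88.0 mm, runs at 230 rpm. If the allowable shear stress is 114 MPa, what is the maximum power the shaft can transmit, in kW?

39000 kW

J = π(d_o⁴ − d_i⁴)/32 = π(0.436⁴ − 0.260⁴)/32 = 3.099×10^-3 m⁴.
T_max = τ_allow·J/r = 1.14×10^8 × 3.099×10^-3 / 0.218 = 1.621e6 N·m.
ω = 2π·230/60 = 24.09 rad/s, so P_max = T_max·ω = 3.903×10^7 W.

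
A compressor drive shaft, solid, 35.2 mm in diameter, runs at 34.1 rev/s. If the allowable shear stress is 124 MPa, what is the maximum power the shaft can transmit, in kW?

228 kW

J = πd⁴/32 = π(0.0352)⁴/32 = 1.507×10^-7 m⁴.
T_max = τ_allow·J/r = 1.24×10^8 × 1.507×10^-7 / 0.0176 = 1062 N·m.
ω = 2π·34.1 = 214.3 rad/s, so P_max = T_max·ω = 2.275×10^5 W.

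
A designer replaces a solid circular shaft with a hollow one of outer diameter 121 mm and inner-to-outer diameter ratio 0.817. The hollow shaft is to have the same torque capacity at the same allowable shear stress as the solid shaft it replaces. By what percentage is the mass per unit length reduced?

50.7 %

Equal τ_max and T ⇒ the solid shaft needs d_s³ = d_o³(1−k⁴), so d_s = 121·(1−0.817⁴)^(1/3) = 99.41 mm.
Area ratio A_h/A_s = d_o²(1−k²)/d_s² = (1−k²)/(1−k⁴)^(2/3) = 0.4927.
Mass saving = 1 − 0.4927 = 50.7 %.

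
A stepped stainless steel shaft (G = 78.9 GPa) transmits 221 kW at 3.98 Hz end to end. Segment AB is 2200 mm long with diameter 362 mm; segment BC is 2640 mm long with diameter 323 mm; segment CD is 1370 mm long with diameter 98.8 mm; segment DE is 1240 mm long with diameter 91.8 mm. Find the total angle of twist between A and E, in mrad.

ω = 2π·3.98 = 25.01 rad/s, so T = P/ω = 221×10³ / 25.01 = 8837 N·m.
J_AB = π(0.362)⁴/32 = 1.69×10^-3 m⁴; J_BC = π(0.323)⁴/32 = 1.07×10^-3 m⁴; J_CD = π(0.0988)⁴/32 = 9.35×10^-6 m⁴; J_DE = π(0.0918)⁴/32 = 6.97×10^-6 m⁴.
θ = (T/G)·Σ L_i/J_i = (8837/78.9×10⁹)·(2.20/1.69×10^-3 + 2.64/1.07×10^-3 + 1.37/9.35×10^-6 + 1.24/6.97×10^-6) = 0.03675 rad.

36.7 mrad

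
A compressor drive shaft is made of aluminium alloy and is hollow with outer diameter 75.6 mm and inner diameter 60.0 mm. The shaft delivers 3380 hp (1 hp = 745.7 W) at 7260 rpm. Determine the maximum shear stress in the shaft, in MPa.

64.8 MPa

ω = 2π·7260/60 = 760.3 rad/s, so T = P/ω = 3380×745.7 / 760.3 = 3315 N·m.
J = π(d_o⁴ − d_i⁴)/32 = π(0.0756⁴ − 0.0600⁴)/32 = 1.935×10^-6 m⁴.
τ_max = T·r/J = 3315 × 0.0378 / 1.935×10^-6 = 6.478×10^7 Pa.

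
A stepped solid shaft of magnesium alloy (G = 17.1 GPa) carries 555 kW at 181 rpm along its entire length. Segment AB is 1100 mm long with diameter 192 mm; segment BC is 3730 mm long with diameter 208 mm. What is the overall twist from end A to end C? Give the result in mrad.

ω = 2π·181/60 = 18.95 rad/s, so T = P/ω = 555×10³ / 18.95 = 29280 N·m.
J_AB = π(0.192)⁴/32 = 1.33×10^-4 m⁴; J_BC = π(0.208)⁴/32 = 1.84×10^-4 m⁴.
θ = (T/G)·Σ L_i/J_i = (29280/17.1×10⁹)·(1.10/1.33×10^-4 + 3.73/1.84×10^-4) = 0.04888 rad.

48.9 mrad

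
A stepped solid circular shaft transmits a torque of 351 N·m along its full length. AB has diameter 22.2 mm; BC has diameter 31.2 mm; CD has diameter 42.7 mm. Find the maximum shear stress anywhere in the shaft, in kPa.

Under the same torque, τ_max = 16T/(πd³) is largest where d is smallest — segment AB (d = 22.2 mm).
τ_max = 16·351.0/(π·(0.0222)³) = 1.634×10^8 Pa.

163000 kPa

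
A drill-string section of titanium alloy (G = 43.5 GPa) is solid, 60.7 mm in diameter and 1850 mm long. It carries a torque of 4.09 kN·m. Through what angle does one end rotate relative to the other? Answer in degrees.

7.48°

J = πd⁴/32 = π(0.0607)⁴/32 = 1.333×10^-6 m⁴.
θ = T·L/(G·J) = 4090 × 1.85 / (43.5×10⁹ × 1.333×10^-6) = 0.1305 rad.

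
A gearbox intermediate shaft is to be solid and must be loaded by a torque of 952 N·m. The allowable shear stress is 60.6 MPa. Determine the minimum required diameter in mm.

For a solid shaft τ_max = 16T/(πd³), so d = (16T/(π τ_allow))^(1/3) = (16·952.0/(π·6.06×10^7))^(1/3) = 0.04309 m.

43.1 mm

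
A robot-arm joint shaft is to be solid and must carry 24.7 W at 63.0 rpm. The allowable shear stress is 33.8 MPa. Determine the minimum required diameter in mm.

ω = 2π·63.0/60 = 6.597 rad/s, so T = P/ω = 24.7 / 6.597 = 3.744 N·m.
For a solid shaft τ_max = 16T/(πd³), so d = (16T/(π τ_allow))^(1/3) = (16·3.744/(π·3.38×10^7))^(1/3) = 0.008263 m.

8.26 mm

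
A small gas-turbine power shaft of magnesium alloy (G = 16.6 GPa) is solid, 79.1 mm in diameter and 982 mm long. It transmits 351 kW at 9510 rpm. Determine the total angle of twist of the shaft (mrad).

5.42 mrad

ω = 2π·9510/60 = 995.9 rad/s, so T = P/ω = 351×10³ / 995.9 = 352.5 N·m.
J = πd⁴/32 = π(0.0791)⁴/32 = 3.843×10^-6 m⁴.
θ = T·L/(G·J) = 352.5 × 0.982 / (16.6×10⁹ × 3.843×10^-6) = 5.425×10^-3 rad.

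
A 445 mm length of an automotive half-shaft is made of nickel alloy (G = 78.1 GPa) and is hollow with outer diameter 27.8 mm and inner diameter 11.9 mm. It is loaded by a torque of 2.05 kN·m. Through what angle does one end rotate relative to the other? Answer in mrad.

J = π(d_o⁴ − d_i⁴)/32 = π(0.0278⁴ − 0.0119⁴)/32 = 5.667×10^-8 m⁴.
θ = T·L/(G·J) = 2050 × 0.445 / (78.1×10⁹ × 5.667×10^-8) = 0.2061 rad.

206 mrad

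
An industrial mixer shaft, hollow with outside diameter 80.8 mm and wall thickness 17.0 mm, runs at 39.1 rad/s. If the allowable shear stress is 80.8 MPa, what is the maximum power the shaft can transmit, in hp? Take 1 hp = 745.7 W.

J = π(d_o⁴ − d_i⁴)/32 = π(0.0808⁴ − 0.0468⁴)/32 = 3.714×10^-6 m⁴.
T_max = τ_allow·J/r = 8.08×10^7 × 3.714×10^-6 / 0.0404 = 7427 N·m.
ω = 39.1 rad/s, so P_max = T_max·ω = 2.904×10^5 W.

389 hp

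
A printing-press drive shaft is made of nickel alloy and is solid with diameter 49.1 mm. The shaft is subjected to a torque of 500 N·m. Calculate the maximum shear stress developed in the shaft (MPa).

21.5 MPa

J = πd⁴/32 = π(0.0491)⁴/32 = 5.706×10^-7 m⁴.
τ_max = T·r/J = 500.0 × 0.0246 / 5.706×10^-7 = 2.151×10^7 Pa.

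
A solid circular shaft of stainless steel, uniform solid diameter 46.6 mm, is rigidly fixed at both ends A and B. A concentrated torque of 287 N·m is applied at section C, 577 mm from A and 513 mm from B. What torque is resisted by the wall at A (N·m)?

With uniform GJ and both ends fixed, compatibility θ_AC = θ_CB gives T_A·a = T_B·b, together with T_A + T_B = T₀.
T_A = T₀·b/(a+b) = 287.0·513/1090 = 135.1 N·m; T_B = 151.9 N·m.

135 N·m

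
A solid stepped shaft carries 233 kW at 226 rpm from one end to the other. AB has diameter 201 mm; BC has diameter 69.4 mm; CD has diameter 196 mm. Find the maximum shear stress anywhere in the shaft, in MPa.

150 MPa

ω = 2π·226/60 = 23.67 rad/s, so T = P/ω = 233×10³ / 23.67 = 9845 N·m.
Under the same torque, τ_max = 16T/(πd³) is largest where d is smallest — segment BC (d = 69.4 mm).
τ_max = 16·9845/(π·(0.0694)³) = 1.500×10^8 Pa.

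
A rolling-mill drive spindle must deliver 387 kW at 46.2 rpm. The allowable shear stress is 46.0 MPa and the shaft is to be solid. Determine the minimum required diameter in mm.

207 mm

ω = 2π·46.2/60 = 4.838 rad/s, so T = P/ω = 387×10³ / 4.838 = 79990 N·m.
For a solid shaft τ_max = 16T/(πd³), so d = (16T/(π τ_allow))^(1/3) = (16·79990/(π·4.60×10^7))^(1/3) = 0.2069 m.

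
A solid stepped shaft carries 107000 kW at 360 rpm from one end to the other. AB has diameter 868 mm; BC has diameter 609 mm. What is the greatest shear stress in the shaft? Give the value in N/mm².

ω = 2π·360/60 = 37.70 rad/s, so T = P/ω = 107000×10³ / 37.70 = 2.838e6 N·m.
Under the same torque, τ_max = 16T/(πd³) is largest where d is smallest — segment BC (d = 609 mm).
τ_max = 16·2.838e6/(π·(0.609)³) = 6.400×10^7 Pa.

64.0 N/mm²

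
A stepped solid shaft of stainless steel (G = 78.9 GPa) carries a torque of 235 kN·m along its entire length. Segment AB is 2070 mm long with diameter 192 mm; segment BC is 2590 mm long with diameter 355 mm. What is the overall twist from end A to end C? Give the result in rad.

J_AB = π(0.192)⁴/32 = 1.33×10^-4 m⁴; J_BC = π(0.355)⁴/32 = 1.56×10^-3 m⁴.
θ = (T/G)·Σ L_i/J_i = (235000/78.9×10⁹)·(2.07/1.33×10^-4 + 2.59/1.56×10^-3) = 0.05116 rad.

0.0512 rad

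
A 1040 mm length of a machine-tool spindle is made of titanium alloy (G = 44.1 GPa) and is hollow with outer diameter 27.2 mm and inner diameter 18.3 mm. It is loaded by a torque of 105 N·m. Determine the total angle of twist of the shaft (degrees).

3.32°

J = π(d_o⁴ − d_i⁴)/32 = π(0.0272⁴ − 0.0183⁴)/32 = 4.273×10^-8 m⁴.
θ = T·L/(G·J) = 105.0 × 1.04 / (44.1×10⁹ × 4.273×10^-8) = 0.05795 rad.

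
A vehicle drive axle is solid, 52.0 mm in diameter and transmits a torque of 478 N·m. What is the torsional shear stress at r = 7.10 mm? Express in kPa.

4730 kPa

J = πd⁴/32 = π(0.0520)⁴/32 = 7.178×10^-7 m⁴.
Shear stress varies linearly with radius: τ = T·r/J = 478.0 × 0.00710 / 7.178×10^-7 = 4.728×10^6 Pa.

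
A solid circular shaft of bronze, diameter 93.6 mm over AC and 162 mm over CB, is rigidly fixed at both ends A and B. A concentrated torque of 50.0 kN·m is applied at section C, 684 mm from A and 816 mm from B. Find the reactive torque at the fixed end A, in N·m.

Compatibility: T_A·a/J_AC = T_B·b/J_CB with T_A + T_B = T₀.
J_AC = 7.54×10^-6 m⁴, J_CB = 6.76×10^-5 m⁴, so T_A = T₀·(J_AC/a)/((J_AC/a)+(J_CB/b)) = 5867 N·m, T_B = 44130 N·m.

5870 N·m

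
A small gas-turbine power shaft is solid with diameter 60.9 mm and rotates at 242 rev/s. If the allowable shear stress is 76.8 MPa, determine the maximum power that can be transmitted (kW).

5180 kW

J = πd⁴/32 = π(0.0609)⁴/32 = 1.350×10^-6 m⁴.
T_max = τ_allow·J/r = 7.68×10^7 × 1.350×10^-6 / 0.0304 = 3406 N·m.
ω = 2π·242 = 1521 rad/s, so P_max = T_max·ω = 5.179×10^6 W.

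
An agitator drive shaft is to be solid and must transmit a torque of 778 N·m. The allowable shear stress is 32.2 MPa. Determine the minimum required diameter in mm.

For a solid shaft τ_max = 16T/(πd³), so d = (16T/(π τ_allow))^(1/3) = (16·778.0/(π·3.22×10^7))^(1/3) = 0.04974 m.

49.7 mm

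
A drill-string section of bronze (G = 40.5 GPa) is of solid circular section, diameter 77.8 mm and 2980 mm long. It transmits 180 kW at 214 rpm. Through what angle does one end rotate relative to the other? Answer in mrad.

164 mrad

ω = 2π·214/60 = 22.41 rad/s, so T = P/ω = 180×10³ / 22.41 = 8032 N·m.
J = πd⁴/32 = π(0.0778)⁴/32 = 3.597×10^-6 m⁴.
θ = T·L/(G·J) = 8032 × 2.98 / (40.5×10⁹ × 3.597×10^-6) = 0.1643 rad.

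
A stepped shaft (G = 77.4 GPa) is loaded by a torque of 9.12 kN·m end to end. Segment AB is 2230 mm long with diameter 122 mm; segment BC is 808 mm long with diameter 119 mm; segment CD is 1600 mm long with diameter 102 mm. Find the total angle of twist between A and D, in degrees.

J_AB = π(0.122)⁴/32 = 2.17×10^-5 m⁴; J_BC = π(0.119)⁴/32 = 1.97×10^-5 m⁴; J_CD = π(0.102)⁴/32 = 1.06×10^-5 m⁴.
θ = (T/G)·Σ L_i/J_i = (9120/77.4×10⁹)·(2.23/2.17×10^-5 + 0.808/1.97×10^-5 + 1.60/1.06×10^-5) = 0.03466 rad.

1.99°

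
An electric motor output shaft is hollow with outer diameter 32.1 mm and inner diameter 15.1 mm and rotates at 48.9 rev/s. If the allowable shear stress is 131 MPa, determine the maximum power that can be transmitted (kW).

249 kW

J = π(d_o⁴ − d_i⁴)/32 = π(0.0321⁴ − 0.0151⁴)/32 = 9.913×10^-8 m⁴.
T_max = τ_allow·J/r = 1.31×10^8 × 9.913×10^-8 / 0.0161 = 809.1 N·m.
ω = 2π·48.9 = 307.2 rad/s, so P_max = T_max·ω = 2.486×10^5 W.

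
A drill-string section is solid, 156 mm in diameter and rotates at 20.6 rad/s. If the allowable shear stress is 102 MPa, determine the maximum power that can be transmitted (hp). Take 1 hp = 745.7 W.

2100 hp

J = πd⁴/32 = π(0.156)⁴/32 = 5.814×10^-5 m⁴.
T_max = τ_allow·J/r = 1.02×10^8 × 5.814×10^-5 / 0.0780 = 76030 N·m.
ω = 20.6 rad/s, so P_max = T_max·ω = 1.566×10^6 W.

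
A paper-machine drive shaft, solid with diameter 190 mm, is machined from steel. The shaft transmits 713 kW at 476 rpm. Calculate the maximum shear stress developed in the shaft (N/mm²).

ω = 2π·476/60 = 49.85 rad/s, so T = P/ω = 713×10³ / 49.85 = 14300 N·m.
J = πd⁴/32 = π(0.190)⁴/32 = 1.279×10^-4 m⁴.
τ_max = T·r/J = 14300 × 0.0950 / 1.279×10^-4 = 1.062×10^7 Pa.

10.6 N/mm²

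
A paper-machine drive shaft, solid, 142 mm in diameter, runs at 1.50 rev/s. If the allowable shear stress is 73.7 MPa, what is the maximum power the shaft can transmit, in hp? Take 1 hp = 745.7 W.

524 hp

J = πd⁴/32 = π(0.142)⁴/32 = 3.992×10^-5 m⁴.
T_max = τ_allow·J/r = 7.37×10^7 × 3.992×10^-5 / 0.0710 = 41430 N·m.
ω = 2π·1.50 = 9.425 rad/s, so P_max = T_max·ω = 3.905×10^5 W.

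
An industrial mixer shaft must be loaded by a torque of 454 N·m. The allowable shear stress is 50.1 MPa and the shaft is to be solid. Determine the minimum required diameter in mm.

For a solid shaft τ_max = 16T/(πd³), so d = (16T/(π τ_allow))^(1/3) = (16·454.0/(π·5.01×10^7))^(1/3) = 0.03587 m.

35.9 mm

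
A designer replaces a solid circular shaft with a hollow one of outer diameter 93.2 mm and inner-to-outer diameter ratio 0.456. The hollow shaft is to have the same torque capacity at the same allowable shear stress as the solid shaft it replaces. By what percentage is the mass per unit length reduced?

Equal τ_max and T ⇒ the solid shaft needs d_s³ = d_o³(1−k⁴), so d_s = 93.2·(1−0.456⁴)^(1/3) = 91.84 mm.
Area ratio A_h/A_s = d_o²(1−k²)/d_s² = (1−k²)/(1−k⁴)^(2/3) = 0.8158.
Mass saving = 1 − 0.8158 = 18.4 %.

18.4 %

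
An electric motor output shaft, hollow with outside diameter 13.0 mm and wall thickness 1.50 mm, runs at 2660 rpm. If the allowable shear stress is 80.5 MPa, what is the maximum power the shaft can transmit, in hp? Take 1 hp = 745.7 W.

8.43 hp

J = π(d_o⁴ − d_i⁴)/32 = π(0.0130⁴ − 0.0100⁴)/32 = 1.822×10^-9 m⁴.
T_max = τ_allow·J/r = 8.05×10^7 × 1.822×10^-9 / 0.00650 = 22.57 N·m.
ω = 2π·2660/60 = 278.6 rad/s, so P_max = T_max·ω = 6286 W.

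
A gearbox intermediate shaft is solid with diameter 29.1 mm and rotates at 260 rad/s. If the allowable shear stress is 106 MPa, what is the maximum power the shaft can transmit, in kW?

133 kW

J = πd⁴/32 = π(0.0291)⁴/32 = 7.040×10^-8 m⁴.
T_max = τ_allow·J/r = 1.06×10^8 × 7.040×10^-8 / 0.0146 = 512.9 N·m.
ω = 260 rad/s, so P_max = T_max·ω = 1.333×10^5 W.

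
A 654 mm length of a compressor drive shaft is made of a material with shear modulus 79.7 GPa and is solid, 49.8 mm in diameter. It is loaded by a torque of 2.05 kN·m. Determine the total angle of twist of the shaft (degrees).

1.60°

J = πd⁴/32 = π(0.0498)⁴/32 = 6.038×10^-7 m⁴.
θ = T·L/(G·J) = 2050 × 0.654 / (79.7×10⁹ × 6.038×10^-7) = 0.02786 rad.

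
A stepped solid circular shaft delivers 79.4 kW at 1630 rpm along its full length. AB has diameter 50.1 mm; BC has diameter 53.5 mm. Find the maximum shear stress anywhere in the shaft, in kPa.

18800 kPa

ω = 2π·1630/60 = 170.7 rad/s, so T = P/ω = 79.4×10³ / 170.7 = 465.2 N·m.
Under the same torque, τ_max = 16T/(πd³) is largest where d is smallest — segment AB (d = 50.1 mm).
τ_max = 16·465.2/(π·(0.0501)³) = 1.884×10^7 Pa.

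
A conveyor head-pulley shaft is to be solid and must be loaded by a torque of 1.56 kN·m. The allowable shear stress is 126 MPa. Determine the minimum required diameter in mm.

For a solid shaft τ_max = 16T/(πd³), so d = (16T/(π τ_allow))^(1/3) = (16·1560/(π·1.26×10^8))^(1/3) = 0.03980 m.

39.8 mm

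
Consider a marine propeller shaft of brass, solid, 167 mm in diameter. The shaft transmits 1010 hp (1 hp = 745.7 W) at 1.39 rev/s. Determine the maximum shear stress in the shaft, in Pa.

ω = 2π·1.39 = 8.734 rad/s, so T = P/ω = 1010×745.7 / 8.734 = 86240 N·m.
J = πd⁴/32 = π(0.167)⁴/32 = 7.636×10^-5 m⁴.
τ_max = T·r/J = 86240 × 0.0835 / 7.636×10^-5 = 9.430×10^7 Pa.

9.43e7 Pa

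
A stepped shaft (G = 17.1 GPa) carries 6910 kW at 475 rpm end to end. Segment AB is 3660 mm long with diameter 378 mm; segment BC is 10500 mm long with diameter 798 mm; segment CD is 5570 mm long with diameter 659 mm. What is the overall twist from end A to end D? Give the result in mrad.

19.4 mrad

ω = 2π·475/60 = 49.74 rad/s, so T = P/ω = 6910×10³ / 49.74 = 138900 N·m.
J_AB = π(0.378)⁴/32 = 2.00×10^-3 m⁴; J_BC = π(0.798)⁴/32 = 0.0398 m⁴; J_CD = π(0.659)⁴/32 = 0.0185 m⁴.
θ = (T/G)·Σ L_i/J_i = (138900/17.1×10⁹)·(3.66/2.00×10^-3 + 10.5/0.0398 + 5.57/0.0185) = 0.01942 rad.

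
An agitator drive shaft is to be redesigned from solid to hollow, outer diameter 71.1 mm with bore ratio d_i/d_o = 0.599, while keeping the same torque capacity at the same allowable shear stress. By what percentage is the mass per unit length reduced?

Equal τ_max and T ⇒ the solid shaft needs d_s³ = d_o³(1−k⁴), so d_s = 71.1·(1−0.599⁴)^(1/3) = 67.91 mm.
Area ratio A_h/A_s = d_o²(1−k²)/d_s² = (1−k²)/(1−k⁴)^(2/3) = 0.7029.
Mass saving = 1 − 0.7029 = 29.7 %.

29.7 %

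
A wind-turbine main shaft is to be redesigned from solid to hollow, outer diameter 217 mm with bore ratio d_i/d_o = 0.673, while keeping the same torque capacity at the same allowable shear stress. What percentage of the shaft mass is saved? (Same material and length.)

Equal τ_max and T ⇒ the solid shaft needs d_s³ = d_o³(1−k⁴), so d_s = 217·(1−0.673⁴)^(1/3) = 201.0 mm.
Area ratio A_h/A_s = d_o²(1−k²)/d_s² = (1−k²)/(1−k⁴)^(2/3) = 0.6376.
Mass saving = 1 − 0.6376 = 36.2 %.

36.2 %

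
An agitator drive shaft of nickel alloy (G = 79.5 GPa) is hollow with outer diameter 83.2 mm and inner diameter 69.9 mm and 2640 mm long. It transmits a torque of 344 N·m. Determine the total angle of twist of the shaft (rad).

J = π(d_o⁴ − d_i⁴)/32 = π(0.0832⁴ − 0.0699⁴)/32 = 2.361×10^-6 m⁴.
θ = T·L/(G·J) = 344.0 × 2.64 / (79.5×10⁹ × 2.361×10^-6) = 4.839×10^-3 rad.

0.00484 rad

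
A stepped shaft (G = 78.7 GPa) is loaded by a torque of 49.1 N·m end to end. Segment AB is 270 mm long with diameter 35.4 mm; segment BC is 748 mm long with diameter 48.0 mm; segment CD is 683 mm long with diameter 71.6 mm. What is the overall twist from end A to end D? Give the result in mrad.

J_AB = π(0.0354)⁴/32 = 1.54×10^-7 m⁴; J_BC = π(0.0480)⁴/32 = 5.21×10^-7 m⁴; J_CD = π(0.0716)⁴/32 = 2.58×10^-6 m⁴.
θ = (T/G)·Σ L_i/J_i = (49.10/78.7×10⁹)·(0.270/1.54×10^-7 + 0.748/5.21×10^-7 + 0.683/2.58×10^-6) = 2.153×10^-3 rad.

2.15 mrad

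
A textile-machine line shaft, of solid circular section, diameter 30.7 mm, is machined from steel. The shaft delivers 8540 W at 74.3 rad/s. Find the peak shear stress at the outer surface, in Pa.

ω = 74.3 rad/s, so T = P/ω = 8540 / 74.30 = 114.9 N·m.
J = πd⁴/32 = π(0.0307)⁴/32 = 8.721×10^-8 m⁴.
τ_max = T·r/J = 114.9 × 0.0153 / 8.721×10^-8 = 2.023×10^7 Pa.

2.02e7 Pa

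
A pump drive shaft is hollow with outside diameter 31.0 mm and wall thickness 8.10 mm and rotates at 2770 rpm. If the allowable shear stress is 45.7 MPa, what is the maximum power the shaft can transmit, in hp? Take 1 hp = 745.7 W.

J = π(d_o⁴ − d_i⁴)/32 = π(0.0310⁴ − 0.0148⁴)/32 = 8.596×10^-8 m⁴.
T_max = τ_allow·J/r = 4.57×10^7 × 8.596×10^-8 / 0.0155 = 253.4 N·m.
ω = 2π·2770/60 = 290.1 rad/s, so P_max = T_max·ω = 7.351×10^4 W.

98.6 hp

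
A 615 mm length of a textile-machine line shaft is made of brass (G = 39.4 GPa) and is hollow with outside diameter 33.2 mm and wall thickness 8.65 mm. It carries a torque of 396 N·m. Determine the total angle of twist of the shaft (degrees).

3.13°

J = π(d_o⁴ − d_i⁴)/32 = π(0.0332⁴ − 0.0159⁴)/32 = 1.130×10^-7 m⁴.
θ = T·L/(G·J) = 396.0 × 0.615 / (39.4×10⁹ × 1.130×10^-7) = 0.05470 rad.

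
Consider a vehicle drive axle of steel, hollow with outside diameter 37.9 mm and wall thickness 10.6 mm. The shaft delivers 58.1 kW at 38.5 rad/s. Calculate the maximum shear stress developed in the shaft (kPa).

147000 kPa

ω = 38.5 rad/s, so T = P/ω = 58.1×10³ / 38.50 = 1509 N·m.
J = π(d_o⁴ − d_i⁴)/32 = π(0.0379⁴ − 0.0167⁴)/32 = 1.949×10^-7 m⁴.
τ_max = T·r/J = 1509 × 0.0189 / 1.949×10^-7 = 1.467×10^8 Pa.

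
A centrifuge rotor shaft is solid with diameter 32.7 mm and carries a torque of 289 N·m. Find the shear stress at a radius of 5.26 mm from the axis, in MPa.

J = πd⁴/32 = π(0.0327)⁴/32 = 1.123×10^-7 m⁴.
Shear stress varies linearly with radius: τ = T·r/J = 289.0 × 0.00526 / 1.123×10^-7 = 1.354×10^7 Pa.

13.5 MPa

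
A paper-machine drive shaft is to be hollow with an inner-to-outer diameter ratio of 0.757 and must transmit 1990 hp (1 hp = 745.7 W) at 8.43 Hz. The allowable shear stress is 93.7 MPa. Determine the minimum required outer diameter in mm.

131 mm

ω = 2π·8.43 = 52.97 rad/s, so T = P/ω = 1990×745.7 / 52.97 = 28020 N·m.
For a hollow shaft with d_i/d_o = 0.757: τ_max = 16T/(π d_o³ (1−k⁴)), so d_o = [16T/(π τ_allow (1−k⁴))]^(1/3) = [16·28020/(π·9.37×10^7·0.6716)]^(1/3) = 0.1314 m.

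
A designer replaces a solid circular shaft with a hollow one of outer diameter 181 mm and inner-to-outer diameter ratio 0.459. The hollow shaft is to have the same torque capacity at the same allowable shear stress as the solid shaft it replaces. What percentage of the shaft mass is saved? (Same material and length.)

18.6 %

Equal τ_max and T ⇒ the solid shaft needs d_s³ = d_o³(1−k⁴), so d_s = 181·(1−0.459⁴)^(1/3) = 178.3 mm.
Area ratio A_h/A_s = d_o²(1−k²)/d_s² = (1−k²)/(1−k⁴)^(2/3) = 0.8136.
Mass saving = 1 − 0.8136 = 18.6 %.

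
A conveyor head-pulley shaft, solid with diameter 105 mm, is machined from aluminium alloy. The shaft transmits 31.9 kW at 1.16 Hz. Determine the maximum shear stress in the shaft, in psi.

ω = 2π·1.16 = 7.288 rad/s, so T = P/ω = 31.9×10³ / 7.288 = 4377 N·m.
J = πd⁴/32 = π(0.105)⁴/32 = 1.193×10^-5 m⁴.
τ_max = T·r/J = 4377 × 0.0525 / 1.193×10^-5 = 1.926×10^7 Pa.

2790 psi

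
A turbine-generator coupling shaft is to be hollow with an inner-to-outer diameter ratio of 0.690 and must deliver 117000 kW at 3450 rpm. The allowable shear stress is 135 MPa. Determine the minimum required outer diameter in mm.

251 mm

ω = 2π·3450/60 = 361.3 rad/s, so T = P/ω = 117000×10³ / 361.3 = 323800 N·m.
For a hollow shaft with d_i/d_o = 0.690: τ_max = 16T/(π d_o³ (1−k⁴)), so d_o = [16T/(π τ_allow (1−k⁴))]^(1/3) = [16·323800/(π·1.35×10^8·0.7733)]^(1/3) = 0.2509 m.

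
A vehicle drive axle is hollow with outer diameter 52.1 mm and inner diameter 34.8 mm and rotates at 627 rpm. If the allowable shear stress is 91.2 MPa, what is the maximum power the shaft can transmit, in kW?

133 kW

J = π(d_o⁴ − d_i⁴)/32 = π(0.0521⁴ − 0.0348⁴)/32 = 5.794×10^-7 m⁴.
T_max = τ_allow·J/r = 9.12×10^7 × 5.794×10^-7 / 0.0261 = 2028 N·m.
ω = 2π·627/60 = 65.66 rad/s, so P_max = T_max·ω = 1.332×10^5 W.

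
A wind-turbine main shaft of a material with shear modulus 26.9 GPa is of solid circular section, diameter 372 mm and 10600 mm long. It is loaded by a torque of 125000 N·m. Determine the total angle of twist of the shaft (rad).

0.0262 rad

J = πd⁴/32 = π(0.372)⁴/32 = 1.880×10^-3 m⁴.
θ = T·L/(G·J) = 125000 × 10.6 / (26.9×10⁹ × 1.880×10^-3) = 0.02620 rad.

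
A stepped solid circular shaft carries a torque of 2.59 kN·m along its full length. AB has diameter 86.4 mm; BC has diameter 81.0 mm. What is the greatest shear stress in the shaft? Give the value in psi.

3600 psi

Under the same torque, τ_max = 16T/(πd³) is largest where d is smallest — segment BC (d = 81.0 mm).
τ_max = 16·2590/(π·(0.0810)³) = 2.482×10^7 Pa.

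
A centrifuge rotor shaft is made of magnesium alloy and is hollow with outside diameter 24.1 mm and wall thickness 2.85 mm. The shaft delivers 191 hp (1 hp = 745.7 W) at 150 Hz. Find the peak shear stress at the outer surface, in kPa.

ω = 2π·150 = 942.5 rad/s, so T = P/ω = 191×745.7 / 942.5 = 151.1 N·m.
J = π(d_o⁴ − d_i⁴)/32 = π(0.0241⁴ − 0.0184⁴)/32 = 2.187×10^-8 m⁴.
τ_max = T·r/J = 151.1 × 0.0120 / 2.187×10^-8 = 8.328×10^7 Pa.

83300 kPa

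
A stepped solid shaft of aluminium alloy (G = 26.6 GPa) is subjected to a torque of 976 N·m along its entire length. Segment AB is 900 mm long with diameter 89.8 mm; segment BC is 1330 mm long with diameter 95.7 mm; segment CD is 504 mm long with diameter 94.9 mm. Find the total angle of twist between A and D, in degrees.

J_AB = π(0.0898)⁴/32 = 6.38×10^-6 m⁴; J_BC = π(0.0957)⁴/32 = 8.23×10^-6 m⁴; J_CD = π(0.0949)⁴/32 = 7.96×10^-6 m⁴.
θ = (T/G)·Σ L_i/J_i = (976.0/26.6×10⁹)·(0.900/6.38×10^-6 + 1.33/8.23×10^-6 + 0.504/7.96×10^-6) = 0.01342 rad.

0.769°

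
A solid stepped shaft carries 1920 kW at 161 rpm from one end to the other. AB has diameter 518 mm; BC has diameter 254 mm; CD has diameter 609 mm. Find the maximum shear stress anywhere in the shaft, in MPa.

35.4 MPa

ω = 2π·161/60 = 16.86 rad/s, so T = P/ω = 1920×10³ / 16.86 = 113900 N·m.
Under the same torque, τ_max = 16T/(πd³) is largest where d is smallest — segment BC (d = 254 mm).
τ_max = 16·113900/(π·(0.254)³) = 3.539×10^7 Pa.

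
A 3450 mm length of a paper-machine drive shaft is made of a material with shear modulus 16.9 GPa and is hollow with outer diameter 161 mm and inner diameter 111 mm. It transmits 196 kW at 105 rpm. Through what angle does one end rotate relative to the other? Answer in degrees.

4.08°

ω = 2π·105/60 = 11.00 rad/s, so T = P/ω = 196×10³ / 11.00 = 17830 N·m.
J = π(d_o⁴ − d_i⁴)/32 = π(0.161⁴ − 0.111⁴)/32 = 5.106×10^-5 m⁴.
θ = T·L/(G·J) = 17830 × 3.45 / (16.9×10⁹ × 5.106×10^-5) = 0.07127 rad.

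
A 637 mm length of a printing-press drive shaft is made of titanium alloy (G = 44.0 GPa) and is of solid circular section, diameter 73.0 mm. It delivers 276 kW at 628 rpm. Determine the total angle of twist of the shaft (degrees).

1.25°

ω = 2π·628/60 = 65.76 rad/s, so T = P/ω = 276×10³ / 65.76 = 4197 N·m.
J = πd⁴/32 = π(0.0730)⁴/32 = 2.788×10^-6 m⁴.
θ = T·L/(G·J) = 4197 × 0.637 / (44.0×10⁹ × 2.788×10^-6) = 0.02179 rad.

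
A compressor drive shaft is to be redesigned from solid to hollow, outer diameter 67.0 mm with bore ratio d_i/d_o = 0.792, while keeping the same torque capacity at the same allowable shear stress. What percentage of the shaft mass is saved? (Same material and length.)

Equal τ_max and T ⇒ the solid shaft needs d_s³ = d_o³(1−k⁴), so d_s = 67.0·(1−0.792⁴)^(1/3) = 56.71 mm.
Area ratio A_h/A_s = d_o²(1−k²)/d_s² = (1−k²)/(1−k⁴)^(2/3) = 0.5202.
Mass saving = 1 − 0.5202 = 48.0 %.

48.0 %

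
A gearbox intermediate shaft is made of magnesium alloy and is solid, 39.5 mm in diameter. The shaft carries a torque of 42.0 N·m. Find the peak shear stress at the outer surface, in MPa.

J = πd⁴/32 = π(0.0395)⁴/32 = 2.390×10^-7 m⁴.
τ_max = T·r/J = 42.00 × 0.0198 / 2.390×10^-7 = 3.471×10^6 Pa.

3.47 MPa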